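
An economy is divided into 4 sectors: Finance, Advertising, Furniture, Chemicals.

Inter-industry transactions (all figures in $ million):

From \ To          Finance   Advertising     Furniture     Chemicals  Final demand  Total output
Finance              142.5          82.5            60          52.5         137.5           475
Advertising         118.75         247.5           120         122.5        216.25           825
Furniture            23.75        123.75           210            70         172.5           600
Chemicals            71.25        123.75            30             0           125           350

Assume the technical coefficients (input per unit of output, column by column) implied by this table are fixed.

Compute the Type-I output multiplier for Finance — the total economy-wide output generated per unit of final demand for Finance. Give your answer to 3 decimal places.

Technical coefficients a_ij = z_ij / X_j:
  a_11 = 142.5/475 = 0.30, a_21 = 118.75/475 = 0.25, a_31 = 23.75/475 = 0.05, a_41 = 71.25/475 = 0.15
  a_12 = 82.5/825 = 0.10, a_22 = 247.5/825 = 0.30, a_32 = 123.75/825 = 0.15, a_42 = 123.75/825 = 0.15
  a_13 = 60/600 = 0.10, a_23 = 120/600 = 0.20, a_33 = 210/600 = 0.35, a_43 = 30/600 = 0.05
  a_14 = 52.5/350 = 0.15, a_24 = 122.5/350 = 0.35, a_34 = 70/350 = 0.20, a_44 = 0/350 = 0.00
I − A =
  [   0.70    -0.10    -0.10    -0.15]
  [  -0.25     0.70    -0.20    -0.35]
  [  -0.05    -0.15     0.65    -0.20]
  [  -0.15    -0.15    -0.05     1.00]
Compute the cofactors C_ij = (−1)^(i+j)·(3×3 minor ij) of I−A; the adjugate is their transpose:
adj(I−A) = Cᵀ =
  [ 0.375250   0.097750   0.096250   0.109750]
  [ 0.211000   0.425000   0.179875   0.216375]
  [ 0.106250   0.131750   0.401625   0.142375]
  [ 0.093250   0.085000   0.061500   0.273000]
det(I−A) = Σ_j (I−A)_1j·C_1j = (0.70)(0.375250) + (-0.10)(0.211000) + (-0.10)(0.106250) + (-0.15)(0.093250) = 0.2169625
(I − A)⁻¹ = adj(I−A) / det(I−A) ≈
  [   1.7296     0.4505     0.4436     0.5058]
  [   0.9725     1.9589     0.8291     0.9973]
  [   0.4897     0.6072     1.8511     0.6562]
  [   0.4298     0.3918     0.2835     1.2583]
The output multiplier for sector j is the column-j sum of the Leontief inverse (I − A)⁻¹ = adj(I−A) / det(I−A).
Column 1 of adj(I−A): (0.375250, 0.211000, 0.106250, 0.093250); det(I−A) = 0.2169625.
m_1 = (0.375250 + 0.211000 + 0.106250 + 0.093250) / 0.2169625 = 0.78575 / 0.2169625 ≈ 3.622.

m_1 = 3.622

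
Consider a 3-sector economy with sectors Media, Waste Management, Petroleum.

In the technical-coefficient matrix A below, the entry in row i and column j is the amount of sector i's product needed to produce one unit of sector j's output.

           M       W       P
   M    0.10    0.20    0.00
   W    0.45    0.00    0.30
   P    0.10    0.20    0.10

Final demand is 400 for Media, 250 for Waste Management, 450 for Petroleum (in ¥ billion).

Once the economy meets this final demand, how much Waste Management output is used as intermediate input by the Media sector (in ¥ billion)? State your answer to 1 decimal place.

I − A =
  [   0.90    -0.20     0.00]
  [  -0.45     1.00    -0.30]
  [  -0.10    -0.20     0.90]
Cofactors of I−A, C_ij = (−1)^(i+j)·(minor ij) (rows/columns in the sector order above):
  C_11 = (1.00)(0.90) − (-0.30)(-0.20) = 0.8400
  C_12 = −[(-0.45)(0.90) − (-0.30)(-0.10)] = 0.4350
  C_13 = (-0.45)(-0.20) − (1.00)(-0.10) = 0.1900
  C_21 = −[(-0.20)(0.90) − (0.00)(-0.20)] = 0.1800
  C_22 = (0.90)(0.90) − (0.00)(-0.10) = 0.8100
  C_23 = −[(0.90)(-0.20) − (-0.20)(-0.10)] = 0.2000
  C_31 = (-0.20)(-0.30) − (0.00)(1.00) = 0.0600
  C_32 = −[(0.90)(-0.30) − (0.00)(-0.45)] = 0.2700
  C_33 = (0.90)(1.00) − (-0.20)(-0.45) = 0.8100
det(I−A) = Σ_j (I−A)_1j·C_1j = (0.90)(0.8400) + (-0.20)(0.4350) + (0.00)(0.1900) = 0.6690
adj(I−A) = Cᵀ =
  [ 0.8400   0.1800   0.0600]
  [ 0.4350   0.8100   0.2700]
  [ 0.1900   0.2000   0.8100]
(I − A)⁻¹ = adj(I−A) / det(I−A) ≈
  [   1.2556     0.2691     0.0897]
  [   0.6502     1.2108     0.4036]
  [   0.2840     0.2990     1.2108]
First solve x = (I − A)⁻¹ d = adj(I−A)·d / det(I−A); in particular x_M = (0.8400·400 + 0.1800·250 + 0.0600·450) / 0.6690 = 408.00 / 0.6690 ≈ 609.865.
Intermediate flow from W to M: z_WM = a_WM · x_M = 0.45 × 408.00 / 0.6690 = 183.60 / 0.6690 ≈ 274.4.

z_WM = 274.4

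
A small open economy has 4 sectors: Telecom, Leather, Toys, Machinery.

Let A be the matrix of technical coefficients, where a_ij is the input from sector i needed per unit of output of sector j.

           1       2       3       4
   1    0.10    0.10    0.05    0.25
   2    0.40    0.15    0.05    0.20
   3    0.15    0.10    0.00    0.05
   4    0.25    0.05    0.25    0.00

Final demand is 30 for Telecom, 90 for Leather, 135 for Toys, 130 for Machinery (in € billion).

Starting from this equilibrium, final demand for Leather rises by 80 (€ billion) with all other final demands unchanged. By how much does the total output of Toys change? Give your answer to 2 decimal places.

I − A =
  [   0.90    -0.10    -0.05    -0.25]
  [  -0.40     0.85    -0.05    -0.20]
  [  -0.15    -0.10     1.00    -0.05]
  [  -0.25    -0.05    -0.25     1.00]
Compute the cofactors C_ij = (−1)^(i+j)·(3×3 minor ij) of I−A; the adjugate is their transpose:
adj(I−A) = Cᵀ =
  [ 0.819250   0.122625   0.105750   0.234625]
  [ 0.460625   0.808750   0.134375   0.283625]
  [ 0.182625   0.104125   0.652875   0.099125]
  [ 0.273500   0.097125   0.196375   0.711375]
det(I−A) = Σ_j (I−A)_1j·C_1j = (0.90)(0.819250) + (-0.10)(0.460625) + (-0.05)(0.182625) + (-0.25)(0.273500) = 0.61375625
(I − A)⁻¹ = adj(I−A) / det(I−A) ≈
  [   1.3348     0.1998     0.1723     0.3823]
  [   0.7505     1.3177     0.2189     0.4621]
  [   0.2976     0.1697     1.0637     0.1615]
  [   0.4456     0.1582     0.3200     1.1591]
Δx = (I − A)⁻¹ Δd with Δd having +80 in the Leather component and 0 elsewhere.
So Δx_3 = L_32 · (+80), where L_32 = adj(I−A)_32 / det(I−A) = 0.104125 / 0.61375625.
Δx_3 = 0.104125 × (+80) / 0.61375625 = 8.33 / 0.61375625 ≈ 13.57.

Δx_3 = 13.57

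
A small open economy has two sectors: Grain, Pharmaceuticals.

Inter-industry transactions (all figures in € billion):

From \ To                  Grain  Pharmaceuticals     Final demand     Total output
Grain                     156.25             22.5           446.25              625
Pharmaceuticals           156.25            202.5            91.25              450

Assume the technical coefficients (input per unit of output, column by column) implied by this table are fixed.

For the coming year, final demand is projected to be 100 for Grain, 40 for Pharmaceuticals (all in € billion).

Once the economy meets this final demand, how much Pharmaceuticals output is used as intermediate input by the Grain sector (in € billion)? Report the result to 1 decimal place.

Technical coefficients a_ij = z_ij / X_j:
  a_GG = 156.25/625 = 0.25, a_PG = 156.25/625 = 0.25
  a_GP = 22.5/450 = 0.05, a_PP = 202.5/450 = 0.45
I − A =
  [   0.75    -0.05]
  [  -0.25     0.55]
det(I−A) = (0.75)(0.55) − (-0.05)(-0.25) = 0.4000
adj(I−A) = [[0.55, 0.05], [0.25, 0.75]]
(I − A)⁻¹ = adj(I−A) / det(I−A) ≈
  [   1.3750     0.1250]
  [   0.6250     1.8750]
First solve x = (I − A)⁻¹ d = adj(I−A)·d / det(I−A); in particular x_G = (0.55·100 + 0.05·40) / 0.4000 = 57.00 / 0.4000 = 142.500.
Intermediate flow from P to G: z_PG = a_PG · x_G = 0.25 × 57.00 / 0.4000 = 14.25 / 0.4000 ≈ 35.6.

z_PG = 35.6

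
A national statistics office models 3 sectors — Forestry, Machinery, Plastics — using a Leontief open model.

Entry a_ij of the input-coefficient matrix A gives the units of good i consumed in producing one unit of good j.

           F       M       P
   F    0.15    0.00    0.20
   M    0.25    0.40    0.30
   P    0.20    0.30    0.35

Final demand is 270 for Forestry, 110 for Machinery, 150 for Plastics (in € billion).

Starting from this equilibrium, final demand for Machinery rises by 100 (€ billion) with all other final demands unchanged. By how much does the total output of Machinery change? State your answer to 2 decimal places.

Δx_M = 237.27

I − A =
  [   0.85     0.00    -0.20]
  [  -0.25     0.60    -0.30]
  [  -0.20    -0.30     0.65]
Cofactors of I−A, C_ij = (−1)^(i+j)·(minor ij) (rows/columns in the sector order above):
  C_11 = (0.60)(0.65) − (-0.30)(-0.30) = 0.3000
  C_12 = −[(-0.25)(0.65) − (-0.30)(-0.20)] = 0.2225
  C_13 = (-0.25)(-0.30) − (0.60)(-0.20) = 0.1950
  C_21 = −[(0.00)(0.65) − (-0.20)(-0.30)] = 0.0600
  C_22 = (0.85)(0.65) − (-0.20)(-0.20) = 0.5125
  C_23 = −[(0.85)(-0.30) − (0.00)(-0.20)] = 0.2550
  C_31 = (0.00)(-0.30) − (-0.20)(0.60) = 0.1200
  C_32 = −[(0.85)(-0.30) − (-0.20)(-0.25)] = 0.3050
  C_33 = (0.85)(0.60) − (0.00)(-0.25) = 0.5100
det(I−A) = Σ_j (I−A)_1j·C_1j = (0.85)(0.3000) + (0.00)(0.2225) + (-0.20)(0.1950) = 0.2160
adj(I−A) = Cᵀ =
  [ 0.3000   0.0600   0.1200]
  [ 0.2225   0.5125   0.3050]
  [ 0.1950   0.2550   0.5100]
(I − A)⁻¹ = adj(I−A) / det(I−A) ≈
  [   1.3889     0.2778     0.5556]
  [   1.0301     2.3727     1.4120]
  [   0.9028     1.1806     2.3611]
Δx = (I − A)⁻¹ Δd with Δd having +100 in the Machinery component and 0 elsewhere.
So Δx_M = L_MM · (+100), where L_MM = adj(I−A)_MM / det(I−A) = 0.5125 / 0.2160.
Δx_M = 0.5125 × (+100) / 0.2160 = 51.25 / 0.2160 ≈ 237.27.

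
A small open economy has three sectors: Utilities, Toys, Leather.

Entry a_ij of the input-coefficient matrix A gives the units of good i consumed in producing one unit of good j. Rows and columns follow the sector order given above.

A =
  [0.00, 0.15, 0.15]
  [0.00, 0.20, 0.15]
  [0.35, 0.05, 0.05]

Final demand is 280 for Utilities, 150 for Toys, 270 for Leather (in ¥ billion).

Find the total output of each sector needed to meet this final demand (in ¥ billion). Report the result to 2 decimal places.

I − A =
  [   1.00    -0.15    -0.15]
  [   0.00     0.80    -0.15]
  [  -0.35    -0.05     0.95]
Cofactors of I−A, C_ij = (−1)^(i+j)·(minor ij) (rows/columns in the sector order above):
  C_11 = (0.80)(0.95) − (-0.15)(-0.05) = 0.7525
  C_12 = −[(0.00)(0.95) − (-0.15)(-0.35)] = 0.0525
  C_13 = (0.00)(-0.05) − (0.80)(-0.35) = 0.2800
  C_21 = −[(-0.15)(0.95) − (-0.15)(-0.05)] = 0.1500
  C_22 = (1.00)(0.95) − (-0.15)(-0.35) = 0.8975
  C_23 = −[(1.00)(-0.05) − (-0.15)(-0.35)] = 0.1025
  C_31 = (-0.15)(-0.15) − (-0.15)(0.80) = 0.1425
  C_32 = −[(1.00)(-0.15) − (-0.15)(0.00)] = 0.1500
  C_33 = (1.00)(0.80) − (-0.15)(0.00) = 0.8000
det(I−A) = Σ_j (I−A)_1j·C_1j = (1.00)(0.7525) + (-0.15)(0.0525) + (-0.15)(0.2800) = 0.702625
adj(I−A) = Cᵀ =
  [ 0.7525   0.1500   0.1425]
  [ 0.0525   0.8975   0.1500]
  [ 0.2800   0.1025   0.8000]
(I − A)⁻¹ = adj(I−A) / det(I−A) ≈
  [   1.0710     0.2135     0.2028]
  [   0.0747     1.2774     0.2135]
  [   0.3985     0.1459     1.1386]
x = (I − A)⁻¹ d = adj(I−A)·d / det(I−A), with det(I−A) = 0.702625:
  x_U = (0.7525·280 + 0.1500·150 + 0.1425·270) / 0.702625 = 271.675 / 0.702625 ≈ 386.66
  x_T = (0.0525·280 + 0.8975·150 + 0.1500·270) / 0.702625 = 189.825 / 0.702625 ≈ 270.17
  x_L = (0.2800·280 + 0.1025·150 + 0.8000·270) / 0.702625 = 309.775 / 0.702625 ≈ 440.88

x_U = 386.66, x_T = 270.17, x_L = 440.88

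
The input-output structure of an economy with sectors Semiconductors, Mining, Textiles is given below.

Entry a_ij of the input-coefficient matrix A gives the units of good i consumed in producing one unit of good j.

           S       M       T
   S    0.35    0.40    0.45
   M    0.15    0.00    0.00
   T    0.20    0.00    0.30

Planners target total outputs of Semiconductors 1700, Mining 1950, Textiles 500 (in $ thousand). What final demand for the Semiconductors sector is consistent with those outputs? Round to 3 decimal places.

I − A =
  [   0.65    -0.40    -0.45]
  [  -0.15     1.00     0.00]
  [  -0.20     0.00     0.70]
d = (I − A) x:
  d_S = (+0.65)·1700 + (-0.40)·1950 + (-0.45)·500 = 100.000
  d_M = (-0.15)·1700 + (+1.00)·1950 + (+0.00)·500 = 1695.000
  d_T = (-0.20)·1700 + (+0.00)·1950 + (+0.70)·500 = 10.000

d_S = 100.000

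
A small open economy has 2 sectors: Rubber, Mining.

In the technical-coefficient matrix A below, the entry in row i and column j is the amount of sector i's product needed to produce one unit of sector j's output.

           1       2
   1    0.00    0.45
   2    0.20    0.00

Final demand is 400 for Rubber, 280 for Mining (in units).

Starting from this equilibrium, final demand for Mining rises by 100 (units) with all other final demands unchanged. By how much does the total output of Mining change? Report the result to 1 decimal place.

I − A =
  [   1.00    -0.45]
  [  -0.20     1.00]
det(I−A) = (1.00)(1.00) − (-0.45)(-0.20) = 0.9100
adj(I−A) = [[1.00, 0.45], [0.20, 1.00]]
(I − A)⁻¹ = adj(I−A) / det(I−A) ≈
  [   1.0989     0.4945]
  [   0.2198     1.0989]
Δx = (I − A)⁻¹ Δd with Δd having +100 in the Mining component and 0 elsewhere.
So Δx_2 = L_22 · (+100), where L_22 = adj(I−A)_22 / det(I−A) = 1.00 / 0.9100.
Δx_2 = 1.00 × (+100) / 0.9100 = 100.00 / 0.9100 ≈ 109.9.

Δx_2 = 109.9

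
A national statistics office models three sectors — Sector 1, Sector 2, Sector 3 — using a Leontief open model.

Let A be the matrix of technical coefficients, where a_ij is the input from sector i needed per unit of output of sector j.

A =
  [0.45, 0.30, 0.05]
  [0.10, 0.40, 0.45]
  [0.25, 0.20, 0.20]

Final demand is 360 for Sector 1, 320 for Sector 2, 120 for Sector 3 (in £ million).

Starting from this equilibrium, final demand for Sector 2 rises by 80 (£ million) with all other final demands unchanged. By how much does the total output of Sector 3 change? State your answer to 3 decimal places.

I − A =
  [   0.55    -0.30    -0.05]
  [  -0.10     0.60    -0.45]
  [  -0.25    -0.20     0.80]
Cofactors of I−A, C_ij = (−1)^(i+j)·(minor ij) (rows/columns in the sector order above):
  C_11 = (0.60)(0.80) − (-0.45)(-0.20) = 0.3900
  C_12 = −[(-0.10)(0.80) − (-0.45)(-0.25)] = 0.1925
  C_13 = (-0.10)(-0.20) − (0.60)(-0.25) = 0.1700
  C_21 = −[(-0.30)(0.80) − (-0.05)(-0.20)] = 0.2500
  C_22 = (0.55)(0.80) − (-0.05)(-0.25) = 0.4275
  C_23 = −[(0.55)(-0.20) − (-0.30)(-0.25)] = 0.1850
  C_31 = (-0.30)(-0.45) − (-0.05)(0.60) = 0.1650
  C_32 = −[(0.55)(-0.45) − (-0.05)(-0.10)] = 0.2525
  C_33 = (0.55)(0.60) − (-0.30)(-0.10) = 0.3000
det(I−A) = Σ_j (I−A)_1j·C_1j = (0.55)(0.3900) + (-0.30)(0.1925) + (-0.05)(0.1700) = 0.14825
adj(I−A) = Cᵀ =
  [ 0.3900   0.2500   0.1650]
  [ 0.1925   0.4275   0.2525]
  [ 0.1700   0.1850   0.3000]
(I − A)⁻¹ = adj(I−A) / det(I−A) ≈
  [   2.6307     1.6863     1.1130]
  [   1.2985     2.8836     1.7032]
  [   1.1467     1.2479     2.0236]
Δx = (I − A)⁻¹ Δd with Δd having +80 in the Sector 2 component and 0 elsewhere.
So Δx_3 = L_32 · (+80), where L_32 = adj(I−A)_32 / det(I−A) = 0.1850 / 0.14825.
Δx_3 = 0.1850 × (+80) / 0.14825 = 14.80 / 0.14825 ≈ 99.831.

Δx_3 = 99.831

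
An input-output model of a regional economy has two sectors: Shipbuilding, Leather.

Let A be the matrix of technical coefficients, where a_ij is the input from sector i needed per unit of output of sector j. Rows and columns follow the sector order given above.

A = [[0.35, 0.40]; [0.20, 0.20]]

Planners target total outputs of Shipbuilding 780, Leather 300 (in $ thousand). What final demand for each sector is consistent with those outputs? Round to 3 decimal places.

I − A =
  [   0.65    -0.40]
  [  -0.20     0.80]
d = (I − A) x:
  d_S = (+0.65)·780 + (-0.40)·300 = 387.000
  d_L = (-0.20)·780 + (+0.80)·300 = 84.000

d_S = 387.000, d_L = 84.000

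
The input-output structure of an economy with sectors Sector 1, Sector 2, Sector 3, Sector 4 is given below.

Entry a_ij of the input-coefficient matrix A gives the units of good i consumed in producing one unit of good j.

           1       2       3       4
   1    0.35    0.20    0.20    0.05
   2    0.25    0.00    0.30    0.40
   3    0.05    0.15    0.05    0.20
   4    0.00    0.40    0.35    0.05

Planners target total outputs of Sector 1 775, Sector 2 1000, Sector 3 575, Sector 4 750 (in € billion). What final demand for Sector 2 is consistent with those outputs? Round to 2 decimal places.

d_2 = 333.75

I − A =
  [   0.65    -0.20    -0.20    -0.05]
  [  -0.25     1.00    -0.30    -0.40]
  [  -0.05    -0.15     0.95    -0.20]
  [   0.00    -0.40    -0.35     0.95]
d = (I − A) x:
  d_1 = (+0.65)·775 + (-0.20)·1000 + (-0.20)·575 + (-0.05)·750 = 151.25
  d_2 = (-0.25)·775 + (+1.00)·1000 + (-0.30)·575 + (-0.40)·750 = 333.75
  d_3 = (-0.05)·775 + (-0.15)·1000 + (+0.95)·575 + (-0.20)·750 = 207.50
  d_4 = (+0.00)·775 + (-0.40)·1000 + (-0.35)·575 + (+0.95)·750 = 111.25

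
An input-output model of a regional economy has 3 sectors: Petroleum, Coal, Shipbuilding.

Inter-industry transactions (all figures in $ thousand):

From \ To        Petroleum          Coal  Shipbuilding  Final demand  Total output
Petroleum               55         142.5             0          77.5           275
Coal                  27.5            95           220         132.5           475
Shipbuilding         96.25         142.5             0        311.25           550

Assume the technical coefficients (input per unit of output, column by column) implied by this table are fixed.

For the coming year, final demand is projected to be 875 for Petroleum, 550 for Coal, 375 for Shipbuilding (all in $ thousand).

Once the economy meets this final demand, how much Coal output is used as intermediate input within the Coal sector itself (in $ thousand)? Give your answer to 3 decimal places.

z_22 = 326.271

Technical coefficients a_ij = z_ij / X_j:
  a_11 = 55/275 = 0.20, a_21 = 27.5/275 = 0.10, a_31 = 96.25/275 = 0.35
  a_12 = 142.5/475 = 0.30, a_22 = 95/475 = 0.20, a_32 = 142.5/475 = 0.30
  a_13 = 0/550 = 0.00, a_23 = 220/550 = 0.40, a_33 = 0/550 = 0.00
I − A =
  [   0.80    -0.30     0.00]
  [  -0.10     0.80    -0.40]
  [  -0.35    -0.30     1.00]
Cofactors of I−A, C_ij = (−1)^(i+j)·(minor ij) (rows/columns in the sector order above):
  C_11 = (0.80)(1.00) − (-0.40)(-0.30) = 0.6800
  C_12 = −[(-0.10)(1.00) − (-0.40)(-0.35)] = 0.2400
  C_13 = (-0.10)(-0.30) − (0.80)(-0.35) = 0.3100
  C_21 = −[(-0.30)(1.00) − (0.00)(-0.30)] = 0.3000
  C_22 = (0.80)(1.00) − (0.00)(-0.35) = 0.8000
  C_23 = −[(0.80)(-0.30) − (-0.30)(-0.35)] = 0.3450
  C_31 = (-0.30)(-0.40) − (0.00)(0.80) = 0.1200
  C_32 = −[(0.80)(-0.40) − (0.00)(-0.10)] = 0.3200
  C_33 = (0.80)(0.80) − (-0.30)(-0.10) = 0.6100
det(I−A) = Σ_j (I−A)_1j·C_1j = (0.80)(0.6800) + (-0.30)(0.2400) + (0.00)(0.3100) = 0.4720
adj(I−A) = Cᵀ =
  [ 0.6800   0.3000   0.1200]
  [ 0.2400   0.8000   0.3200]
  [ 0.3100   0.3450   0.6100]
(I − A)⁻¹ = adj(I−A) / det(I−A) ≈
  [   1.4407     0.6356     0.2542]
  [   0.5085     1.6949     0.6780]
  [   0.6568     0.7309     1.2924]
First solve x = (I − A)⁻¹ d = adj(I−A)·d / det(I−A); in particular x_2 = (0.2400·875 + 0.8000·550 + 0.3200·375) / 0.4720 = 770.00 / 0.4720 ≈ 1631.35593.
Intermediate flow from 2 to 2: z_22 = a_22 · x_2 = 0.20 × 770.00 / 0.4720 = 154.00 / 0.4720 ≈ 326.271.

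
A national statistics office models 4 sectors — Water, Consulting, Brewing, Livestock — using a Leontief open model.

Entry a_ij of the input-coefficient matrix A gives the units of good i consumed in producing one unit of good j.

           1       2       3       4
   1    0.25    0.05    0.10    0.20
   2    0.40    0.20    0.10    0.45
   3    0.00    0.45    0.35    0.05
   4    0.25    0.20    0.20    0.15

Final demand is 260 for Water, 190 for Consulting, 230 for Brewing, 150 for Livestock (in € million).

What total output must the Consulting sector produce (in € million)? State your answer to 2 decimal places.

I − A =
  [   0.75    -0.05    -0.10    -0.20]
  [  -0.40     0.80    -0.10    -0.45]
  [   0.00    -0.45     0.65    -0.05]
  [  -0.25    -0.20    -0.20     0.85]
Compute the cofactors C_ij = (−1)^(i+j)·(3×3 minor ij) of I−A; the adjugate is their transpose:
adj(I−A) = Cᵀ =
  [ 0.295750   0.110375   0.103750   0.134125]
  [ 0.291375   0.373125   0.187500   0.277125]
  [ 0.217625   0.272500   0.363875   0.216875]
  [ 0.206750   0.184375   0.160250   0.325250]
det(I−A) = Σ_j (I−A)_1j·C_1j = (0.75)(0.295750) + (-0.05)(0.291375) + (-0.10)(0.217625) + (-0.20)(0.206750) = 0.14413125
(I − A)⁻¹ = adj(I−A) / det(I−A) ≈
  [   2.0519     0.7658     0.7198     0.9306]
  [   2.0216     2.5888     1.3009     1.9227]
  [   1.5099     1.8906     2.5246     1.5047]
  [   1.4345     1.2792     1.1118     2.2566]
x = (I − A)⁻¹ d = adj(I−A)·d / det(I−A), with det(I−A) = 0.14413125:
  x_1 = (0.295750·260 + 0.110375·190 + 0.103750·230 + 0.134125·150) / 0.14413125 = 141.8475 / 0.14413125 ≈ 984.16
  x_2 = (0.291375·260 + 0.373125·190 + 0.187500·230 + 0.277125·150) / 0.14413125 = 231.345 / 0.14413125 ≈ 1605.10
  x_3 = (0.217625·260 + 0.272500·190 + 0.363875·230 + 0.216875·150) / 0.14413125 = 224.58 / 0.14413125 ≈ 1558.16
  x_4 = (0.206750·260 + 0.184375·190 + 0.160250·230 + 0.325250·150) / 0.14413125 = 174.43125 / 0.14413125 ≈ 1210.23

x_2 = 1605.10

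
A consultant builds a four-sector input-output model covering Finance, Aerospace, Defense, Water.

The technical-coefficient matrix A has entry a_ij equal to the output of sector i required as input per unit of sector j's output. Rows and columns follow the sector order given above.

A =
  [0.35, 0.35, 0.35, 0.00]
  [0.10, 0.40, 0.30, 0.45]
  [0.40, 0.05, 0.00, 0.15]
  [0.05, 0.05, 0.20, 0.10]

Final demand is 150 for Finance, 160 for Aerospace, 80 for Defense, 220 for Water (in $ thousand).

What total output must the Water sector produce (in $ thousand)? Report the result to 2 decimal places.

I − A =
  [   0.65    -0.35    -0.35     0.00]
  [  -0.10     0.60    -0.30    -0.45]
  [  -0.40    -0.05     1.00    -0.15]
  [  -0.05    -0.05    -0.20     0.90]
Compute the cofactors C_ij = (−1)^(i+j)·(3×3 minor ij) of I−A; the adjugate is their transpose:
adj(I−A) = Cᵀ =
  [ 0.479250   0.322875   0.307125   0.212625]
  [ 0.255750   0.436875   0.273375   0.264000]
  [ 0.217875   0.162750   0.297000   0.130875]
  [ 0.089250   0.078375   0.098250   0.217500]
det(I−A) = Σ_j (I−A)_1j·C_1j = (0.65)(0.479250) + (-0.35)(0.255750) + (-0.35)(0.217875) + (0.00)(0.089250) = 0.14574375
(I − A)⁻¹ = adj(I−A) / det(I−A) ≈
  [   3.2883     2.2154     2.1073     1.4589]
  [   1.7548     2.9976     1.8757     1.8114]
  [   1.4949     1.1167     2.0378     0.8980]
  [   0.6124     0.5378     0.6741     1.4923]
x = (I − A)⁻¹ d = adj(I−A)·d / det(I−A), with det(I−A) = 0.14574375:
  x_F = (0.479250·150 + 0.322875·160 + 0.307125·80 + 0.212625·220) / 0.14574375 = 194.895 / 0.14574375 ≈ 1337.24
  x_A = (0.255750·150 + 0.436875·160 + 0.273375·80 + 0.264000·220) / 0.14574375 = 188.2125 / 0.14574375 ≈ 1291.39
  x_D = (0.217875·150 + 0.162750·160 + 0.297000·80 + 0.130875·220) / 0.14574375 = 111.27375 / 0.14574375 ≈ 763.49
  x_W = (0.089250·150 + 0.078375·160 + 0.098250·80 + 0.217500·220) / 0.14574375 = 81.6375 / 0.14574375 ≈ 560.14

x_W = 560.14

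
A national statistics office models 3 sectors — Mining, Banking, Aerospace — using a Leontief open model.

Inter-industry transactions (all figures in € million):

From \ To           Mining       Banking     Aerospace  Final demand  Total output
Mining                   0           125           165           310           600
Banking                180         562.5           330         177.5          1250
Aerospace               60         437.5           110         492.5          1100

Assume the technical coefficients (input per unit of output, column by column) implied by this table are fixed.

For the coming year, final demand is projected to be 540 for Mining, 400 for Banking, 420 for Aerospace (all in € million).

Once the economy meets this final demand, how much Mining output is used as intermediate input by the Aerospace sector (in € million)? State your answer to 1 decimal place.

z_13 = 200.4

Technical coefficients a_ij = z_ij / X_j:
  a_11 = 0/600 = 0.00, a_21 = 180/600 = 0.30, a_31 = 60/600 = 0.10
  a_12 = 125/1250 = 0.10, a_22 = 562.5/1250 = 0.45, a_32 = 437.5/1250 = 0.35
  a_13 = 165/1100 = 0.15, a_23 = 330/1100 = 0.30, a_33 = 110/1100 = 0.10
I − A =
  [   1.00    -0.10    -0.15]
  [  -0.30     0.55    -0.30]
  [  -0.10    -0.35     0.90]
Cofactors of I−A, C_ij = (−1)^(i+j)·(minor ij) (rows/columns in the sector order above):
  C_11 = (0.55)(0.90) − (-0.30)(-0.35) = 0.3900
  C_12 = −[(-0.30)(0.90) − (-0.30)(-0.10)] = 0.3000
  C_13 = (-0.30)(-0.35) − (0.55)(-0.10) = 0.1600
  C_21 = −[(-0.10)(0.90) − (-0.15)(-0.35)] = 0.1425
  C_22 = (1.00)(0.90) − (-0.15)(-0.10) = 0.8850
  C_23 = −[(1.00)(-0.35) − (-0.10)(-0.10)] = 0.3600
  C_31 = (-0.10)(-0.30) − (-0.15)(0.55) = 0.1125
  C_32 = −[(1.00)(-0.30) − (-0.15)(-0.30)] = 0.3450
  C_33 = (1.00)(0.55) − (-0.10)(-0.30) = 0.5200
det(I−A) = Σ_j (I−A)_1j·C_1j = (1.00)(0.3900) + (-0.10)(0.3000) + (-0.15)(0.1600) = 0.3360
adj(I−A) = Cᵀ =
  [ 0.3900   0.1425   0.1125]
  [ 0.3000   0.8850   0.3450]
  [ 0.1600   0.3600   0.5200]
(I − A)⁻¹ = adj(I−A) / det(I−A) ≈
  [   1.1607     0.4241     0.3348]
  [   0.8929     2.6339     1.0268]
  [   0.4762     1.0714     1.5476]
First solve x = (I − A)⁻¹ d = adj(I−A)·d / det(I−A); in particular x_3 = (0.1600·540 + 0.3600·400 + 0.5200·420) / 0.3360 = 448.80 / 0.3360 ≈ 1335.714.
Intermediate flow from 1 to 3: z_13 = a_13 · x_3 = 0.15 × 448.80 / 0.3360 = 67.32 / 0.3360 ≈ 200.4.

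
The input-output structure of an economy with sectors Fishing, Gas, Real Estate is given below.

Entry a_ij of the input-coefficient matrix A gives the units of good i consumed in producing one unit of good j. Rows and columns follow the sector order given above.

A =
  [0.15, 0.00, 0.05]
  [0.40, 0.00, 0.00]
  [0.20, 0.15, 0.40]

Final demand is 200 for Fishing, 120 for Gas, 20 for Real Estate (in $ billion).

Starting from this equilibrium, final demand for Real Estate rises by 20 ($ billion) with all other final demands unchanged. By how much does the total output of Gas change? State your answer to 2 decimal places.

I − A =
  [   0.85     0.00    -0.05]
  [  -0.40     1.00     0.00]
  [  -0.20    -0.15     0.60]
Cofactors of I−A, C_ij = (−1)^(i+j)·(minor ij) (rows/columns in the sector order above):
  C_11 = (1.00)(0.60) − (0.00)(-0.15) = 0.6000
  C_12 = −[(-0.40)(0.60) − (0.00)(-0.20)] = 0.2400
  C_13 = (-0.40)(-0.15) − (1.00)(-0.20) = 0.2600
  C_21 = −[(0.00)(0.60) − (-0.05)(-0.15)] = 0.0075
  C_22 = (0.85)(0.60) − (-0.05)(-0.20) = 0.5000
  C_23 = −[(0.85)(-0.15) − (0.00)(-0.20)] = 0.1275
  C_31 = (0.00)(0.00) − (-0.05)(1.00) = 0.0500
  C_32 = −[(0.85)(0.00) − (-0.05)(-0.40)] = 0.0200
  C_33 = (0.85)(1.00) − (0.00)(-0.40) = 0.8500
det(I−A) = Σ_j (I−A)_1j·C_1j = (0.85)(0.6000) + (0.00)(0.2400) + (-0.05)(0.2600) = 0.4970
adj(I−A) = Cᵀ =
  [ 0.6000   0.0075   0.0500]
  [ 0.2400   0.5000   0.0200]
  [ 0.2600   0.1275   0.8500]
(I − A)⁻¹ = adj(I−A) / det(I−A) ≈
  [   1.2072     0.0151     0.1006]
  [   0.4829     1.0060     0.0402]
  [   0.5231     0.2565     1.7103]
Δx = (I − A)⁻¹ Δd with Δd having +20 in the Real Estate component and 0 elsewhere.
So Δx_G = L_GR · (+20), where L_GR = adj(I−A)_GR / det(I−A) = 0.0200 / 0.4970.
Δx_G = 0.0200 × (+20) / 0.4970 = 0.40 / 0.4970 ≈ 0.80.

Δx_G = 0.80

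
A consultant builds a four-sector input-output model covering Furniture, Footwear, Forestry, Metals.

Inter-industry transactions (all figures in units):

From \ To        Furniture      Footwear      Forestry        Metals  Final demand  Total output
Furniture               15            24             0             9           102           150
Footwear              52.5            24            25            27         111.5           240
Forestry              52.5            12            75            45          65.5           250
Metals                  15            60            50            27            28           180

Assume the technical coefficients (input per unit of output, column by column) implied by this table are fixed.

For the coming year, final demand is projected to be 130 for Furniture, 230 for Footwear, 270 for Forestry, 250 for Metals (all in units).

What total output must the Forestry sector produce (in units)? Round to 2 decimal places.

x_3 = 784.99

Technical coefficients a_ij = z_ij / X_j:
  a_11 = 15/150 = 0.10, a_21 = 52.5/150 = 0.35, a_31 = 52.5/150 = 0.35, a_41 = 15/150 = 0.10
  a_12 = 24/240 = 0.10, a_22 = 24/240 = 0.10, a_32 = 12/240 = 0.05, a_42 = 60/240 = 0.25
  a_13 = 0/250 = 0.00, a_23 = 25/250 = 0.10, a_33 = 75/250 = 0.30, a_43 = 50/250 = 0.20
  a_14 = 9/180 = 0.05, a_24 = 27/180 = 0.15, a_34 = 45/180 = 0.25, a_44 = 27/180 = 0.15
I − A =
  [   0.90    -0.10     0.00    -0.05]
  [  -0.35     0.90    -0.10    -0.15]
  [  -0.35    -0.05     0.70    -0.25]
  [  -0.10    -0.25    -0.20     0.85]
Compute the cofactors C_ij = (−1)^(i+j)·(3×3 minor ij) of I−A; the adjugate is their transpose:
adj(I−A) = Cᵀ =
  [ 0.452250   0.063750   0.021750   0.044250]
  [ 0.244000   0.483500   0.106500   0.131000]
  [ 0.314625   0.130875   0.614625   0.222375]
  [ 0.199000   0.180500   0.178500   0.534500]
det(I−A) = Σ_j (I−A)_1j·C_1j = (0.90)(0.452250) + (-0.10)(0.244000) + (0.00)(0.314625) + (-0.05)(0.199000) = 0.372675
(I − A)⁻¹ = adj(I−A) / det(I−A) ≈
  [   1.2135     0.1711     0.0584     0.1187]
  [   0.6547     1.2974     0.2858     0.3515]
  [   0.8442     0.3512     1.6492     0.5967]
  [   0.5340     0.4843     0.4790     1.4342]
x = (I − A)⁻¹ d = adj(I−A)·d / det(I−A), with det(I−A) = 0.372675:
  x_1 = (0.452250·130 + 0.063750·230 + 0.021750·270 + 0.044250·250) / 0.372675 = 90.39 / 0.372675 ≈ 242.54
  x_2 = (0.244000·130 + 0.483500·230 + 0.106500·270 + 0.131000·250) / 0.372675 = 204.43 / 0.372675 ≈ 548.55
  x_3 = (0.314625·130 + 0.130875·230 + 0.614625·270 + 0.222375·250) / 0.372675 = 292.545 / 0.372675 ≈ 784.99
  x_4 = (0.199000·130 + 0.180500·230 + 0.178500·270 + 0.534500·250) / 0.372675 = 249.205 / 0.372675 ≈ 668.69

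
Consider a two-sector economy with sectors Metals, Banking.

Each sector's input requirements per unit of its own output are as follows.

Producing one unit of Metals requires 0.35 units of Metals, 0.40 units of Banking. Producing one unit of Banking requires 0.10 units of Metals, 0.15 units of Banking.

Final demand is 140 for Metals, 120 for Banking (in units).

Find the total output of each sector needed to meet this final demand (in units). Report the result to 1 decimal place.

x_M = 255.6, x_B = 261.5

I − A =
  [   0.65    -0.10]
  [  -0.40     0.85]
det(I−A) = (0.65)(0.85) − (-0.10)(-0.40) = 0.5125
adj(I−A) = [[0.85, 0.10], [0.40, 0.65]]
(I − A)⁻¹ = adj(I−A) / det(I−A) ≈
  [   1.6585     0.1951]
  [   0.7805     1.2683]
x = (I − A)⁻¹ d = adj(I−A)·d / det(I−A), with det(I−A) = 0.5125:
  x_M = (0.85·140 + 0.10·120) / 0.5125 = 131.00 / 0.5125 ≈ 255.6
  x_B = (0.40·140 + 0.65·120) / 0.5125 = 134.00 / 0.5125 ≈ 261.5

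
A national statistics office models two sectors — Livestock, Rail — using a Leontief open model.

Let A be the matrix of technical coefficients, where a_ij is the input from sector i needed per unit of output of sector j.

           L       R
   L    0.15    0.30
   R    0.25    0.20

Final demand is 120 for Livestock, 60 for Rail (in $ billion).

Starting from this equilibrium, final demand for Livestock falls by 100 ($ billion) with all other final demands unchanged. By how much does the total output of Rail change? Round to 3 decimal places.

Δx_R = -41.322

I − A =
  [   0.85    -0.30]
  [  -0.25     0.80]
det(I−A) = (0.85)(0.80) − (-0.30)(-0.25) = 0.6050
adj(I−A) = [[0.80, 0.30], [0.25, 0.85]]
(I − A)⁻¹ = adj(I−A) / det(I−A) ≈
  [   1.3223     0.4959]
  [   0.4132     1.4050]
Δx = (I − A)⁻¹ Δd with Δd having -100 in the Livestock component and 0 elsewhere.
So Δx_R = L_RL · (-100), where L_RL = adj(I−A)_RL / det(I−A) = 0.25 / 0.6050.
Δx_R = 0.25 × (-100) / 0.6050 = -25.00 / 0.6050 ≈ -41.322.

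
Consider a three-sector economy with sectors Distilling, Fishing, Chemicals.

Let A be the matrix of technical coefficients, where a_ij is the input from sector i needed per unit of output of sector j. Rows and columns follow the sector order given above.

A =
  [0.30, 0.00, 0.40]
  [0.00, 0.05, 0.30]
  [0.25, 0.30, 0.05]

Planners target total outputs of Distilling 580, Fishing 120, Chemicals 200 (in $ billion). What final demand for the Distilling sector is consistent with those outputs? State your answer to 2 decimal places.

d_D = 326.00

I − A =
  [   0.70     0.00    -0.40]
  [   0.00     0.95    -0.30]
  [  -0.25    -0.30     0.95]
d = (I − A) x:
  d_D = (+0.70)·580 + (+0.00)·120 + (-0.40)·200 = 326.00
  d_F = (+0.00)·580 + (+0.95)·120 + (-0.30)·200 = 54.00
  d_C = (-0.25)·580 + (-0.30)·120 + (+0.95)·200 = 9.00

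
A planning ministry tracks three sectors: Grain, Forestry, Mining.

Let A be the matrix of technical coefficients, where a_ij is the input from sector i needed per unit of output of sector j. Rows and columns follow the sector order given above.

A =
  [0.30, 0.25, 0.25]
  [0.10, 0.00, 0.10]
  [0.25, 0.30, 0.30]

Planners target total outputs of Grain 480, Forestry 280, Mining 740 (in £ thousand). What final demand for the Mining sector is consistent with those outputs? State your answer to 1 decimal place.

I − A =
  [   0.70    -0.25    -0.25]
  [  -0.10     1.00    -0.10]
  [  -0.25    -0.30     0.70]
d = (I − A) x:
  d_1 = (+0.70)·480 + (-0.25)·280 + (-0.25)·740 = 81.0
  d_2 = (-0.10)·480 + (+1.00)·280 + (-0.10)·740 = 158.0
  d_3 = (-0.25)·480 + (-0.30)·280 + (+0.70)·740 = 314.0

d_3 = 314.0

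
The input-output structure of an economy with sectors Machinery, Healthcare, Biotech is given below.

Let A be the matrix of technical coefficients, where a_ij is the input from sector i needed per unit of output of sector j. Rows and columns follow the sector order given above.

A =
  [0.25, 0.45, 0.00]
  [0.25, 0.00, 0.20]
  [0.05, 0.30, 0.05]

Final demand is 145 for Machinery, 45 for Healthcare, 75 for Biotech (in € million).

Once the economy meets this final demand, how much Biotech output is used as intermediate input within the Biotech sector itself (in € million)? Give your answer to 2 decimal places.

z_BB = 6.93

I − A =
  [   0.75    -0.45     0.00]
  [  -0.25     1.00    -0.20]
  [  -0.05    -0.30     0.95]
Cofactors of I−A, C_ij = (−1)^(i+j)·(minor ij) (rows/columns in the sector order above):
  C_11 = (1.00)(0.95) − (-0.20)(-0.30) = 0.8900
  C_12 = −[(-0.25)(0.95) − (-0.20)(-0.05)] = 0.2475
  C_13 = (-0.25)(-0.30) − (1.00)(-0.05) = 0.1250
  C_21 = −[(-0.45)(0.95) − (0.00)(-0.30)] = 0.4275
  C_22 = (0.75)(0.95) − (0.00)(-0.05) = 0.7125
  C_23 = −[(0.75)(-0.30) − (-0.45)(-0.05)] = 0.2475
  C_31 = (-0.45)(-0.20) − (0.00)(1.00) = 0.0900
  C_32 = −[(0.75)(-0.20) − (0.00)(-0.25)] = 0.1500
  C_33 = (0.75)(1.00) − (-0.45)(-0.25) = 0.6375
det(I−A) = Σ_j (I−A)_1j·C_1j = (0.75)(0.8900) + (-0.45)(0.2475) + (0.00)(0.1250) = 0.556125
adj(I−A) = Cᵀ =
  [ 0.8900   0.4275   0.0900]
  [ 0.2475   0.7125   0.1500]
  [ 0.1250   0.2475   0.6375]
(I − A)⁻¹ = adj(I−A) / det(I−A) ≈
  [   1.6004     0.7687     0.1618]
  [   0.4450     1.2812     0.2697]
  [   0.2248     0.4450     1.1463]
First solve x = (I − A)⁻¹ d = adj(I−A)·d / det(I−A); in particular x_B = (0.1250·145 + 0.2475·45 + 0.6375·75) / 0.556125 = 77.075 / 0.556125 ≈ 138.5929.
Intermediate flow from B to B: z_BB = a_BB · x_B = 0.05 × 77.075 / 0.556125 = 3.85375 / 0.556125 ≈ 6.93.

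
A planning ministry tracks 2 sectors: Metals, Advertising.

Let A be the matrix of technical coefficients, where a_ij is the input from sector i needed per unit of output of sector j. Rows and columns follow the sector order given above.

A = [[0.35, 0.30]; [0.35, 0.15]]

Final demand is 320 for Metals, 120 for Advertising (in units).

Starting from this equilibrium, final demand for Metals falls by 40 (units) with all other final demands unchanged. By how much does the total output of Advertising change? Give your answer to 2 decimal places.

Δx_A = -31.28

I − A =
  [   0.65    -0.30]
  [  -0.35     0.85]
det(I−A) = (0.65)(0.85) − (-0.30)(-0.35) = 0.4475
adj(I−A) = [[0.85, 0.30], [0.35, 0.65]]
(I − A)⁻¹ = adj(I−A) / det(I−A) ≈
  [   1.8994     0.6704]
  [   0.7821     1.4525]
Δx = (I − A)⁻¹ Δd with Δd having -40 in the Metals component and 0 elsewhere.
So Δx_A = L_AM · (-40), where L_AM = adj(I−A)_AM / det(I−A) = 0.35 / 0.4475.
Δx_A = 0.35 × (-40) / 0.4475 = -14.00 / 0.4475 ≈ -31.28.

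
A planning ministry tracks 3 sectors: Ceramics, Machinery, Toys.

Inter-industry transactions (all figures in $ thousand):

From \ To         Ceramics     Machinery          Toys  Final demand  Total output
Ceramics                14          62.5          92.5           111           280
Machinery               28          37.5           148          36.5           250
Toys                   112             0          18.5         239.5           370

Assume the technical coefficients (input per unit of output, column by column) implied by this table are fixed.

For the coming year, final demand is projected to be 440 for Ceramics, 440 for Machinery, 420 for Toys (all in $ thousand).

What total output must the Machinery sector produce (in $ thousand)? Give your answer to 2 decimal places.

x_2 = 1027.53

Technical coefficients a_ij = z_ij / X_j:
  a_11 = 14/280 = 0.05, a_21 = 28/280 = 0.10, a_31 = 112/280 = 0.40
  a_12 = 62.5/250 = 0.25, a_22 = 37.5/250 = 0.15, a_32 = 0/250 = 0.00
  a_13 = 92.5/370 = 0.25, a_23 = 148/370 = 0.40, a_33 = 18.5/370 = 0.05
I − A =
  [   0.95    -0.25    -0.25]
  [  -0.10     0.85    -0.40]
  [  -0.40     0.00     0.95]
Cofactors of I−A, C_ij = (−1)^(i+j)·(minor ij) (rows/columns in the sector order above):
  C_11 = (0.85)(0.95) − (-0.40)(0.00) = 0.8075
  C_12 = −[(-0.10)(0.95) − (-0.40)(-0.40)] = 0.2550
  C_13 = (-0.10)(0.00) − (0.85)(-0.40) = 0.3400
  C_21 = −[(-0.25)(0.95) − (-0.25)(0.00)] = 0.2375
  C_22 = (0.95)(0.95) − (-0.25)(-0.40) = 0.8025
  C_23 = −[(0.95)(0.00) − (-0.25)(-0.40)] = 0.1000
  C_31 = (-0.25)(-0.40) − (-0.25)(0.85) = 0.3125
  C_32 = −[(0.95)(-0.40) − (-0.25)(-0.10)] = 0.4050
  C_33 = (0.95)(0.85) − (-0.25)(-0.10) = 0.7825
det(I−A) = Σ_j (I−A)_1j·C_1j = (0.95)(0.8075) + (-0.25)(0.2550) + (-0.25)(0.3400) = 0.618375
adj(I−A) = Cᵀ =
  [ 0.8075   0.2375   0.3125]
  [ 0.2550   0.8025   0.4050]
  [ 0.3400   0.1000   0.7825]
(I − A)⁻¹ = adj(I−A) / det(I−A) ≈
  [   1.3058     0.3841     0.5054]
  [   0.4124     1.2978     0.6549]
  [   0.5498     0.1617     1.2654]
x = (I − A)⁻¹ d = adj(I−A)·d / det(I−A), with det(I−A) = 0.618375:
  x_1 = (0.8075·440 + 0.2375·440 + 0.3125·420) / 0.618375 = 591.05 / 0.618375 ≈ 955.81
  x_2 = (0.2550·440 + 0.8025·440 + 0.4050·420) / 0.618375 = 635.40 / 0.618375 ≈ 1027.53
  x_3 = (0.3400·440 + 0.1000·440 + 0.7825·420) / 0.618375 = 522.25 / 0.618375 ≈ 844.55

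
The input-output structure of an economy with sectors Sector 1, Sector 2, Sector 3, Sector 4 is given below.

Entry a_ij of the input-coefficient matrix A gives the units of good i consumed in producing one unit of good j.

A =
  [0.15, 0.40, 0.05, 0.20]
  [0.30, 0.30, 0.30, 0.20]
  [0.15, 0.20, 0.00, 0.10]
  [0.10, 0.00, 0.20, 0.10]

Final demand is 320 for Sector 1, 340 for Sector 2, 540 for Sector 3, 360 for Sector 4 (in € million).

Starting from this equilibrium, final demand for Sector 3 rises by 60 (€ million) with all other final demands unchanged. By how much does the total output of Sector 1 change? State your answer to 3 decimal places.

I − A =
  [   0.85    -0.40    -0.05    -0.20]
  [  -0.30     0.70    -0.30    -0.20]
  [  -0.15    -0.20     1.00    -0.10]
  [  -0.10     0.00    -0.20     0.90]
Compute the cofactors C_ij = (−1)^(i+j)·(3×3 minor ij) of I−A; the adjugate is their transpose:
adj(I−A) = Cᵀ =
  [ 0.55400   0.36900   0.18350   0.22550]
  [ 0.33350   0.71475   0.28400   0.26450]
  [ 0.15950   0.20700   0.40550   0.12650]
  [ 0.09700   0.08700   0.11050   0.39775]
det(I−A) = Σ_j (I−A)_1j·C_1j = (0.85)(0.55400) + (-0.40)(0.33350) + (-0.05)(0.15950) + (-0.20)(0.09700) = 0.310125
(I − A)⁻¹ = adj(I−A) / det(I−A) ≈
  [   1.7864     1.1898     0.5917     0.7271]
  [   1.0754     2.3047     0.9158     0.8529]
  [   0.5143     0.6675     1.3075     0.4079]
  [   0.3128     0.2805     0.3563     1.2825]
Δx = (I − A)⁻¹ Δd with Δd having +60 in the Sector 3 component and 0 elsewhere.
So Δx_1 = L_13 · (+60), where L_13 = adj(I−A)_13 / det(I−A) = 0.18350 / 0.310125.
Δx_1 = 0.18350 × (+60) / 0.310125 = 11.01 / 0.310125 ≈ 35.502.

Δx_1 = 35.502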